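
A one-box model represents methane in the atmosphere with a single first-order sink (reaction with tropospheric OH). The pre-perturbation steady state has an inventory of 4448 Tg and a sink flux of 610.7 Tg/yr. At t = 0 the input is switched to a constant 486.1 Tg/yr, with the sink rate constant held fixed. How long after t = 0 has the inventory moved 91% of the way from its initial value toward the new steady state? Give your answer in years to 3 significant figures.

17.5 yr

τ = M₀/F₀ = 4448/610.7 = 7.283 yr.
The remaining gap fraction is e^(−t/τ); 91% covered ⇒ e^(−t/τ) = 0.0900.
t = −τ ln(0.0900) = 7.283 × 2.408 = 17.54 yr.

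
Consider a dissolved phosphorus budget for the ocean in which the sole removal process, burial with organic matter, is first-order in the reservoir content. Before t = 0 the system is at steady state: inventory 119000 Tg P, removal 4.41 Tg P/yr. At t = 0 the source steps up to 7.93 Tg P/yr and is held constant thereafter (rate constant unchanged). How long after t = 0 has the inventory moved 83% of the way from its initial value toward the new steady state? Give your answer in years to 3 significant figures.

τ = M₀/F₀ = 119000/4.41 = 26980 yr.
The remaining gap fraction is e^(−t/τ); 83% covered ⇒ e^(−t/τ) = 0.170.
t = −τ ln(0.170) = 26980 × 1.772 = 47810 yr.

47800 yr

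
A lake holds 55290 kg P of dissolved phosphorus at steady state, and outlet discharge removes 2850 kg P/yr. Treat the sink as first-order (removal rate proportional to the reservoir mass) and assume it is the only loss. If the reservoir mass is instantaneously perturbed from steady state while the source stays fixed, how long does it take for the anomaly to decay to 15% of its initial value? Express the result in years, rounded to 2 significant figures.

37 yr

For a linear reservoir the anomaly decays as exp(−t/τ) with τ = M/F = 55290/2850 = 19.40 yr.
exp(−t/τ) = 0.15 ⇒ t = −τ ln(0.15) = 19.40 × 1.897 = 36.80 yr.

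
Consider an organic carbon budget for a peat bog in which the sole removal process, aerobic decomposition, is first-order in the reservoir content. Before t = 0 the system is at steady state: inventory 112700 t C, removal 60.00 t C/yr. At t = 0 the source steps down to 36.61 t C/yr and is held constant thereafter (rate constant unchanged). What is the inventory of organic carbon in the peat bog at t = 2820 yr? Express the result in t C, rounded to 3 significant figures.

τ = M₀/F₀ = 112700/60.00 = 1878 yr; rate constant k = 1/τ.
New steady state M_∞ = F₁/k = F₁·τ = 36.61 × 1878 = 68766 t C.
M(t) = M_∞ + (M₀ − M_∞)·e^(−t/τ); t/τ = 2820/1878 = 1.501, so e^(−t/τ) = 0.2228.
M(t) = 68766 + 43930 × 0.2228 = 78556 t C.

78600 t C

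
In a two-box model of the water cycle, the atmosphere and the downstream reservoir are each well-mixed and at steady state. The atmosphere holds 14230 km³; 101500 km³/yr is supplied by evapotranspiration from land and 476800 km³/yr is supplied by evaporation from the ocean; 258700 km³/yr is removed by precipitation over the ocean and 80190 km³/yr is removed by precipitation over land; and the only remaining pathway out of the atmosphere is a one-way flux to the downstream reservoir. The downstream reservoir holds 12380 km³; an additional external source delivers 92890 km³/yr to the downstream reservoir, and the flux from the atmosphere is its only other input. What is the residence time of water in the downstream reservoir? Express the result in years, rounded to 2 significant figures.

0.037 yr

Balance the atmosphere: ΣF_in = 101500 + 476800 = 578300 km³/yr.
Flux to the downstream reservoir = ΣF_in − (258700 + 80190) = 239410 km³/yr.
Total input to the downstream reservoir = 239410 + 92890 = 332300 km³/yr; at steady state this equals its total output.
τ = M / F = 12380 / 332300 = 0.03726 yr.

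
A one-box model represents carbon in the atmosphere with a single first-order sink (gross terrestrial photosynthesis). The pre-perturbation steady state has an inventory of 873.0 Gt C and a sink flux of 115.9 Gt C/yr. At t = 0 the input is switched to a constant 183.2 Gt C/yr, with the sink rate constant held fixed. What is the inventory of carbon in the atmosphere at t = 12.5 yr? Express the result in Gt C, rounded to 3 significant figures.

1280 Gt C

Residence time τ = M₀/F₀ = 7.532 yr. The eventual steady state is M_∞ = M₀·(F₁/F₀) = 873.0 × 183.2/115.9 = 1379.9 Gt C.
The anomaly ΔM(t) = M(t) − M_∞ decays as ΔM₀·e^(−t/τ) with ΔM₀ = 873.0 − 1379.9 = −506.9 Gt C.
At t = 12.5 yr, e^(−t/τ) = e^(−1.660) = 0.1902, so ΔM = −96.43 Gt C and M = 1379.9 − 96.43 = 1283.5 Gt C.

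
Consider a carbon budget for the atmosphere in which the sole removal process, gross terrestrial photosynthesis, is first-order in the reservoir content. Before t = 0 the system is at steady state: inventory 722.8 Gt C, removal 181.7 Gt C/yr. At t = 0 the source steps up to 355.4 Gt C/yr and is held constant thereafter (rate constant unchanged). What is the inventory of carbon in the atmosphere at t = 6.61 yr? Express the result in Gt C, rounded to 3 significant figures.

Residence time τ = M₀/F₀ = 3.978 yr. The eventual steady state is M_∞ = M₀·(F₁/F₀) = 722.8 × 355.4/181.7 = 1413.8 Gt C.
The anomaly ΔM(t) = M(t) − M_∞ decays as ΔM₀·e^(−t/τ) with ΔM₀ = 722.8 − 1413.8 = −691.0 Gt C.
At t = 6.61 yr, e^(−t/τ) = e^(−1.662) = 0.1898, so ΔM = −131.2 Gt C and M = 1413.8 − 131.2 = 1282.6 Gt C.

1280 Gt C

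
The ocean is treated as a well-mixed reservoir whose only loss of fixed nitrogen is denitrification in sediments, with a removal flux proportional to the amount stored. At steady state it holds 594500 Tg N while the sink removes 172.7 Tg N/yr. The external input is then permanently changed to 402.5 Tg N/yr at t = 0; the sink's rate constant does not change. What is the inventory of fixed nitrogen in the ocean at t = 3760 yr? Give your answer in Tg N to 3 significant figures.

τ = M₀/F₀ = 594500/172.7 = 3442 yr; rate constant k = 1/τ.
New steady state M_∞ = F₁/k = F₁·τ = 402.5 × 3442 = 1.3856×10^6 Tg N.
M(t) = M_∞ + (M₀ − M_∞)·e^(−t/τ); t/τ = 3760/3442 = 1.092, so e^(−t/τ) = 0.3355.
M(t) = 1.3856×10^6 − 791100 × 0.3355 = 1.1202×10^6 Tg N.

1.12×10^6 Tg N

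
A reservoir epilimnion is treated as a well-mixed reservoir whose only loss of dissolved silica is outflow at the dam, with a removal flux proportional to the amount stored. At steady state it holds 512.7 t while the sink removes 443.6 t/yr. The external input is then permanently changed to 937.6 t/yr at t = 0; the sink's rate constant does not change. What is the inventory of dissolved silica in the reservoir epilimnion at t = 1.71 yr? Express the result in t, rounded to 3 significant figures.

954 t

The sink rate constant is k = F₀/M₀ = 443.6/512.7 = 0.8652 yr⁻¹.
Solving dM/dt = F₁ − kM with M(0) = M₀ gives M(t) = F₁/k + (M₀ − F₁/k)·e^(−kt).
F₁/k = 937.6/0.8652 = 1083.7 t; kt = 0.8652 × 1.71 = 1.480, e^(−kt) = 0.2277.
M(1.71) = 1083.7 + (512.7 − 1083.7) × 0.2277 = 1083.7 − 130.0 = 953.62 t.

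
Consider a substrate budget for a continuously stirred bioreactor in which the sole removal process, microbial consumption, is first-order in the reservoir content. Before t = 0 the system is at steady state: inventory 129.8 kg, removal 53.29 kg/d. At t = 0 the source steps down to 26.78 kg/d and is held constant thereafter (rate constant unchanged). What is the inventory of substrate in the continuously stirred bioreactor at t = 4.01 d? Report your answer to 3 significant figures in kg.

77.7 kg

Residence time τ = M₀/F₀ = 2.436 d. The eventual steady state is M_∞ = M₀·(F₁/F₀) = 129.8 × 26.78/53.29 = 65.229 kg.
The anomaly ΔM(t) = M(t) − M_∞ decays as ΔM₀·e^(−t/τ) with ΔM₀ = 129.8 − 65.229 = 64.57 kg.
At t = 4.01 d, e^(−t/τ) = e^(−1.646) = 0.1928, so ΔM = 12.45 kg and M = 65.229 + 12.45 = 77.675 kg.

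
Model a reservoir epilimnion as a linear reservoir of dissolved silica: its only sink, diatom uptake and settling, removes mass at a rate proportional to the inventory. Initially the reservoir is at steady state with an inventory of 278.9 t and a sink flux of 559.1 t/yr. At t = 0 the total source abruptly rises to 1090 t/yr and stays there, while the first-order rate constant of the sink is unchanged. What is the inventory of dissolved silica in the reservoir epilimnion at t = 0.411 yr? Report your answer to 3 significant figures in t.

428 t

The sink rate constant is k = F₀/M₀ = 559.1/278.9 = 2.005 yr⁻¹.
Solving dM/dt = F₁ − kM with M(0) = M₀ gives M(t) = F₁/k + (M₀ − F₁/k)·e^(−kt).
F₁/k = 1090/2.005 = 543.73 t; kt = 2.005 × 0.411 = 0.8239, e^(−kt) = 0.4387.
M(0.411) = 543.73 + (278.9 − 543.73) × 0.4387 = 543.73 − 116.2 = 427.55 t.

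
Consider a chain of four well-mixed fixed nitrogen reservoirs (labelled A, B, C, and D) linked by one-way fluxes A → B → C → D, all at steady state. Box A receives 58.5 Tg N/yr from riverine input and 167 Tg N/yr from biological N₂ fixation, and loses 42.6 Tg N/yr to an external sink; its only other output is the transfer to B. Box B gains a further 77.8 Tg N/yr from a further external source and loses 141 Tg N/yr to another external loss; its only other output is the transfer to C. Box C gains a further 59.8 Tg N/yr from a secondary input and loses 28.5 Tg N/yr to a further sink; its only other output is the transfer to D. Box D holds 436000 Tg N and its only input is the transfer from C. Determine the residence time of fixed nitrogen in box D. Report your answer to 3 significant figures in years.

2890 yr

Box A: F(A→B) = (58.5 + 167) − 42.6 = 182.90 Tg N/yr.
Box B: F(B→C) = (182.90 + 77.8) − 141 = 119.70 Tg N/yr.
Box C: F(C→D) = (119.70 + 59.8) − 28.5 = 151.00 Tg N/yr.
Box D throughput = its input = 151.00 Tg N/yr; τ = 436000 / 151.00 = 2887 yr.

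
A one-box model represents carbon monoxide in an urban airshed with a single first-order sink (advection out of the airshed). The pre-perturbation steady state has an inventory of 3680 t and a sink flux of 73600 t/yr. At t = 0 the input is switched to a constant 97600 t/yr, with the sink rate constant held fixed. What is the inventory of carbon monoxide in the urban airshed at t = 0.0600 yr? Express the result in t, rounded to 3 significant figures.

τ = M₀/F₀ = 3680/73600 = 0.05000 yr; rate constant k = 1/τ.
New steady state M_∞ = F₁/k = F₁·τ = 97600 × 0.05000 = 4880.0 t.
M(t) = M_∞ + (M₀ − M_∞)·e^(−t/τ); t/τ = 0.0600/0.05000 = 1.200, so e^(−t/τ) = 0.3012.
M(t) = 4880.0 − 1200 × 0.3012 = 4518.6 t.

4520 t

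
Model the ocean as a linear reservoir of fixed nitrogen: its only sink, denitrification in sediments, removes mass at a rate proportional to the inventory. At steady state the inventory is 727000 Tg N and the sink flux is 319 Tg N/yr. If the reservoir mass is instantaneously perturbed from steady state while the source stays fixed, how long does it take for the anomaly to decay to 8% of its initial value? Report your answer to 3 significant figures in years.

For a linear reservoir the anomaly decays as exp(−t/τ) with τ = M/F = 727000/319 = 2279 yr.
exp(−t/τ) = 0.08 ⇒ t = −τ ln(0.08) = 2279 × 2.526 = 5756 yr.

5760 yr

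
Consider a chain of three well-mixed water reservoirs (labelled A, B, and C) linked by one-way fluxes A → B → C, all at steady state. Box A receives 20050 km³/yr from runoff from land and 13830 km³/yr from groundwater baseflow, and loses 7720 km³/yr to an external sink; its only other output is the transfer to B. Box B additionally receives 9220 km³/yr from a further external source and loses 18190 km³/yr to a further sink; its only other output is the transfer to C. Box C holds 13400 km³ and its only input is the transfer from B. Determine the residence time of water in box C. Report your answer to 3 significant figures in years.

0.780 yr

Box A: F(A→B) = (20050 + 13830) − 7720 = 26160 km³/yr.
Box B: F(B→C) = (26160 + 9220) − 18190 = 17190 km³/yr.
Box C throughput = its input = 17190 km³/yr; τ = 13400 / 17190 = 0.7795 yr.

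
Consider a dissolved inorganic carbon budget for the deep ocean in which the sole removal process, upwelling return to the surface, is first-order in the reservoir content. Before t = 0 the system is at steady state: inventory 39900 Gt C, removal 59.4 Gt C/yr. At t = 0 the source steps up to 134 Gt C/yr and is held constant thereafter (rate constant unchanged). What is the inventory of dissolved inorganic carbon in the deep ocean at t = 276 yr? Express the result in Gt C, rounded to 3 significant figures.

56800 Gt C

τ = M₀/F₀ = 39900/59.4 = 671.7 yr; rate constant k = 1/τ.
New steady state M_∞ = F₁/k = F₁·τ = 134 × 671.7 = 90010 Gt C.
M(t) = M_∞ + (M₀ − M_∞)·e^(−t/τ); t/τ = 276/671.7 = 0.4109, so e^(−t/τ) = 0.6631.
M(t) = 90010 − 50110 × 0.6631 = 56784 Gt C.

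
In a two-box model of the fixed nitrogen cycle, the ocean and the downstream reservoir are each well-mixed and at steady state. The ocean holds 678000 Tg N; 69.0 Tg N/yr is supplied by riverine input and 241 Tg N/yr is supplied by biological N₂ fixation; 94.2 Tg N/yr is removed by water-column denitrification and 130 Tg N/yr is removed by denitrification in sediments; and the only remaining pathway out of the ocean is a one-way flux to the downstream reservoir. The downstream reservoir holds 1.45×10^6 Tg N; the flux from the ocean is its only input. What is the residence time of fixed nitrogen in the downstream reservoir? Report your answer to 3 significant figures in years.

Balance the ocean: ΣF_in = 69.0 + 241 = 310.00 Tg N/yr.
Flux to the downstream reservoir = ΣF_in − (94.2 + 130) = 85.800 Tg N/yr.
At steady state the output of the downstream reservoir equals its input, 85.800 Tg N/yr.
τ = M / F = 1.45×10^6 / 85.800 = 16900 yr.

16900 yr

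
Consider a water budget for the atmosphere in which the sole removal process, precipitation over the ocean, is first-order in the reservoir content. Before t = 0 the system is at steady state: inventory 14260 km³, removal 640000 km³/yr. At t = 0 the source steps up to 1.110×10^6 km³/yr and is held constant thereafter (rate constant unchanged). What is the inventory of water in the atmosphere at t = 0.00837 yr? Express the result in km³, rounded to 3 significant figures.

17500 km³

Residence time τ = M₀/F₀ = 0.02228 yr. The eventual steady state is M_∞ = M₀·(F₁/F₀) = 14260 × 1.110×10^6/640000 = 24732 km³.
The anomaly ΔM(t) = M(t) − M_∞ decays as ΔM₀·e^(−t/τ) with ΔM₀ = 14260 − 24732 = −10470 km³.
At t = 0.00837 yr, e^(−t/τ) = e^(−0.3757) = 0.6868, so ΔM = −7193 km³ and M = 24732 − 7193 = 17539 km³.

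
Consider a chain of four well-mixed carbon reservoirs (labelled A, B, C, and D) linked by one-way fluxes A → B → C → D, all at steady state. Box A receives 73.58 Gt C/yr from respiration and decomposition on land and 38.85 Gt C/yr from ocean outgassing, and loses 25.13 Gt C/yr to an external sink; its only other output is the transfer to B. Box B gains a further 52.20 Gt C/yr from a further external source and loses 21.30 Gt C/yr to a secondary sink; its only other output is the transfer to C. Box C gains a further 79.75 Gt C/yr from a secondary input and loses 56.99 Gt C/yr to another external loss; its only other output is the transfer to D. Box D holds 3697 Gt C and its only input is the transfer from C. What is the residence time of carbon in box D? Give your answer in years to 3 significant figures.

26.2 yr

Box A: F(A→B) = (73.58 + 38.85) − 25.13 = 87.300 Gt C/yr.
Box B: F(B→C) = (87.300 + 52.20) − 21.30 = 118.20 Gt C/yr.
Box C: F(C→D) = (118.20 + 79.75) − 56.99 = 140.96 Gt C/yr.
Box D throughput = its input = 140.96 Gt C/yr; τ = 3697 / 140.96 = 26.23 yr.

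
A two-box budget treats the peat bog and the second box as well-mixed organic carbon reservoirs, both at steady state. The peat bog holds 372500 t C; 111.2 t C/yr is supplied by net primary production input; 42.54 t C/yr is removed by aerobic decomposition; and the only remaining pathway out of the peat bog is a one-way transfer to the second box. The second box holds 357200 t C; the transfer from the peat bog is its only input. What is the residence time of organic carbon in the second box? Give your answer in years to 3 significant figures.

5200 yr

Balance the peat bog: ΣF_in = 111.20 t C/yr.
Transfer to the second box = ΣF_in − (42.54) = 68.660 t C/yr.
At steady state the output of the second box equals its input, 68.660 t C/yr.
τ = M / F = 357200 / 68.660 = 5202 yr.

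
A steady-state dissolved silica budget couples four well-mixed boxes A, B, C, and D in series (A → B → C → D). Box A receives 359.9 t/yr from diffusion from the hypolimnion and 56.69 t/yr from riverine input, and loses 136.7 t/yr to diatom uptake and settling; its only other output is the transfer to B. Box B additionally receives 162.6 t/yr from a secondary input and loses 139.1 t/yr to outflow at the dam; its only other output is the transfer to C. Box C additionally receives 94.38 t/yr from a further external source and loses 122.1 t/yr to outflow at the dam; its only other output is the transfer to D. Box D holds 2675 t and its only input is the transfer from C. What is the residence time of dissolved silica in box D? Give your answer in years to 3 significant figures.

9.70 yr

Box A: F(A→B) = (359.9 + 56.69) − 136.7 = 279.89 t/yr.
Box B: F(B→C) = (279.89 + 162.6) − 139.1 = 303.39 t/yr.
Box C: F(C→D) = (303.39 + 94.38) − 122.1 = 275.67 t/yr.
Box D throughput = its input = 275.67 t/yr; τ = 2675 / 275.67 = 9.704 yr.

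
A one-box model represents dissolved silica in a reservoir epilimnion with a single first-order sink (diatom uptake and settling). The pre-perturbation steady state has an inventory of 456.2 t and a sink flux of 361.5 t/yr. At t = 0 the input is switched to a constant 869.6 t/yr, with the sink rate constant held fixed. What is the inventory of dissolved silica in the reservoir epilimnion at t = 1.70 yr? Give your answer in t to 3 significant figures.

The sink rate constant is k = F₀/M₀ = 361.5/456.2 = 0.7924 yr⁻¹.
Solving dM/dt = F₁ − kM with M(0) = M₀ gives M(t) = F₁/k + (M₀ − F₁/k)·e^(−kt).
F₁/k = 869.6/0.7924 = 1097.4 t; kt = 0.7924 × 1.70 = 1.347, e^(−kt) = 0.2600.
M(1.70) = 1097.4 + (456.2 − 1097.4) × 0.2600 = 1097.4 − 166.7 = 930.70 t.

931 t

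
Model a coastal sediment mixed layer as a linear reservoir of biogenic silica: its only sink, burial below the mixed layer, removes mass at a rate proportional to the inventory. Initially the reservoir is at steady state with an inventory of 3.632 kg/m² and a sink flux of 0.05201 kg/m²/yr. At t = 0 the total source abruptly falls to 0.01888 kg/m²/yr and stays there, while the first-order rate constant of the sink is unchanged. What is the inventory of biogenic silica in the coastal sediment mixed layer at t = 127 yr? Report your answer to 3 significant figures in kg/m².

Residence time τ = M₀/F₀ = 69.83 yr. The eventual steady state is M_∞ = M₀·(F₁/F₀) = 3.632 × 0.01888/0.05201 = 1.3184 kg/m².
The anomaly ΔM(t) = M(t) − M_∞ decays as ΔM₀·e^(−t/τ) with ΔM₀ = 3.632 − 1.3184 = 2.314 kg/m².
At t = 127 yr, e^(−t/τ) = e^(−1.819) = 0.1622, so ΔM = 0.3754 kg/m² and M = 1.3184 + 0.3754 = 1.6938 kg/m².

1.69 kg/m²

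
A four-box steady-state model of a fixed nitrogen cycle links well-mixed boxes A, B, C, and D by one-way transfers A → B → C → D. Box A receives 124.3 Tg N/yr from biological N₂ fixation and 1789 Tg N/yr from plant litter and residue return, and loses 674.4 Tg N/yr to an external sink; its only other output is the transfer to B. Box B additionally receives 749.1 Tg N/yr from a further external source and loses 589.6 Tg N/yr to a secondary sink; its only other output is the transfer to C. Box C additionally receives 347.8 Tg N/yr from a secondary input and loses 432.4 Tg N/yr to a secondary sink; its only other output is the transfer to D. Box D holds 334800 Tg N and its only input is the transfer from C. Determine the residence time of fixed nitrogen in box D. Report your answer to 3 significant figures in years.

Box A: F(A→B) = (124.3 + 1789) − 674.4 = 1238.9 Tg N/yr.
Box B: F(B→C) = (1238.9 + 749.1) − 589.6 = 1398.4 Tg N/yr.
Box C: F(C→D) = (1398.4 + 347.8) − 432.4 = 1313.8 Tg N/yr.
Box D throughput = its input = 1313.8 Tg N/yr; τ = 334800 / 1313.8 = 254.8 yr.

255 yr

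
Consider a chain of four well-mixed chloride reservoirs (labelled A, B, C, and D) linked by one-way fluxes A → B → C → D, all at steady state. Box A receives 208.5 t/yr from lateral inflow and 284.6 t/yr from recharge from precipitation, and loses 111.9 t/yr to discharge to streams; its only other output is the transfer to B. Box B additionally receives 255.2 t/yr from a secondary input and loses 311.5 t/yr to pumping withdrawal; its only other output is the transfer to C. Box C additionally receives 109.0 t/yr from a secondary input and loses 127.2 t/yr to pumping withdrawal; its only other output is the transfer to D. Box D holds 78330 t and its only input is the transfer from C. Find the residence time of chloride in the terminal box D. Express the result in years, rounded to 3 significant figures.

Box A: F(A→B) = (208.5 + 284.6) − 111.9 = 381.20 t/yr.
Box B: F(B→C) = (381.20 + 255.2) − 311.5 = 324.90 t/yr.
Box C: F(C→D) = (324.90 + 109.0) − 127.2 = 306.70 t/yr.
Box D throughput = its input = 306.70 t/yr; τ = 78330 / 306.70 = 255.4 yr.

255 yr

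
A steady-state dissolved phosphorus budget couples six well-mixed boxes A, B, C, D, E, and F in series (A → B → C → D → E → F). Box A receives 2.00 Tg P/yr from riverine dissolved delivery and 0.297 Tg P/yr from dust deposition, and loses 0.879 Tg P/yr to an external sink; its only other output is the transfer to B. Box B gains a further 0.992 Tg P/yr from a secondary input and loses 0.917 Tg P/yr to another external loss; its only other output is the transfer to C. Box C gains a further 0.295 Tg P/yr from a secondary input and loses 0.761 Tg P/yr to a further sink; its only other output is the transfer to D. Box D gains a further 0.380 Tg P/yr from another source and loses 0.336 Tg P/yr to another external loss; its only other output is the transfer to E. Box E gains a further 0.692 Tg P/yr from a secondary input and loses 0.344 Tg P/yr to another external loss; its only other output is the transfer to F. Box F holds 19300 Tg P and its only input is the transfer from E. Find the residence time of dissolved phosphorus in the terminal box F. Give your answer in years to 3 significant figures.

13600 yr

Box A: F(A→B) = (2.00 + 0.297) − 0.879 = 1.4180 Tg P/yr.
Box B: F(B→C) = (1.4180 + 0.992) − 0.917 = 1.4930 Tg P/yr.
Box C: F(C→D) = (1.4930 + 0.295) − 0.761 = 1.0270 Tg P/yr.
Box D: F(D→E) = (1.0270 + 0.380) − 0.336 = 1.0710 Tg P/yr.
Box E: F(E→F) = (1.0710 + 0.692) − 0.344 = 1.4190 Tg P/yr.
Box F throughput = its input = 1.4190 Tg P/yr; τ = 19300 / 1.4190 = 13600 yr.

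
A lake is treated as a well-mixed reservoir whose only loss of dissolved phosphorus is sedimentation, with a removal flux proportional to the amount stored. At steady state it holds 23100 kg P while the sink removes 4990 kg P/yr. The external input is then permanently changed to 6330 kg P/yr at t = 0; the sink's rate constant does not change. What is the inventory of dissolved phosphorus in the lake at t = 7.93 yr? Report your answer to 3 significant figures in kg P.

τ = M₀/F₀ = 23100/4990 = 4.629 yr; rate constant k = 1/τ.
New steady state M_∞ = F₁/k = F₁·τ = 6330 × 4.629 = 29303 kg P.
M(t) = M_∞ + (M₀ − M_∞)·e^(−t/τ); t/τ = 7.93/4.629 = 1.713, so e^(−t/τ) = 0.1803.
M(t) = 29303 − 6203 × 0.1803 = 28185 kg P.

28200 kg P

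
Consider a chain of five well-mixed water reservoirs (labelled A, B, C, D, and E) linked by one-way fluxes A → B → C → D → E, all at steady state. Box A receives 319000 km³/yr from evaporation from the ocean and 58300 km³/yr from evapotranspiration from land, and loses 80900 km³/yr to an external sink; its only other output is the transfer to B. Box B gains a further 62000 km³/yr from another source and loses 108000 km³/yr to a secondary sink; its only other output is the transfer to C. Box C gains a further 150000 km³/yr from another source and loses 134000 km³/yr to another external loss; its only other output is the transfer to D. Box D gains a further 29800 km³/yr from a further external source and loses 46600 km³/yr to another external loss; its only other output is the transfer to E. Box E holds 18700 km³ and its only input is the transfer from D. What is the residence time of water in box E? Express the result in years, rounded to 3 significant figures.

0.0749 yr

Box A: F(A→B) = (319000 + 58300) − 80900 = 296400 km³/yr.
Box B: F(B→C) = (296400 + 62000) − 108000 = 250400 km³/yr.
Box C: F(C→D) = (250400 + 150000) − 134000 = 266400 km³/yr.
Box D: F(D→E) = (266400 + 29800) − 46600 = 249600 km³/yr.
Box E throughput = its input = 249600 km³/yr; τ = 18700 / 249600 = 0.07492 yr.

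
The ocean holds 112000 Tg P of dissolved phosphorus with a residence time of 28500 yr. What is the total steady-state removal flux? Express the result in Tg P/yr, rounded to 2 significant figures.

F = M / τ = 112000 / 28500 = 3.930 Tg P/yr.

3.9 Tg P/yr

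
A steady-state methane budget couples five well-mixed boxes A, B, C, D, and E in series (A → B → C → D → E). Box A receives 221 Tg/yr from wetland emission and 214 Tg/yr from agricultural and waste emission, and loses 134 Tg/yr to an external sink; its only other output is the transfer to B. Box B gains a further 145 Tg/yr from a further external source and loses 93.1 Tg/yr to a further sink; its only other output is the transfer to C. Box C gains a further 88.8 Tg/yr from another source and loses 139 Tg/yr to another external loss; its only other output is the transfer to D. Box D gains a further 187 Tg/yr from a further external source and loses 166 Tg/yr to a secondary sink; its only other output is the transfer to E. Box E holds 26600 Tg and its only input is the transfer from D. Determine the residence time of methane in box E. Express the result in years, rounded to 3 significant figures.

Box A: F(A→B) = (221 + 214) − 134 = 301.00 Tg/yr.
Box B: F(B→C) = (301.00 + 145) − 93.1 = 352.90 Tg/yr.
Box C: F(C→D) = (352.90 + 88.8) − 139 = 302.70 Tg/yr.
Box D: F(D→E) = (302.70 + 187) − 166 = 323.70 Tg/yr.
Box E throughput = its input = 323.70 Tg/yr; τ = 26600 / 323.70 = 82.17 yr.

82.2 yr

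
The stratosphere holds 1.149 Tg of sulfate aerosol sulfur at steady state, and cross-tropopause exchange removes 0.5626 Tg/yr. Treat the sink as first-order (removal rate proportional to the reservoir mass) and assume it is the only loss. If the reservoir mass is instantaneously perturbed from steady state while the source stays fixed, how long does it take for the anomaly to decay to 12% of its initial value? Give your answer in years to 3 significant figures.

4.33 yr

For a linear reservoir the anomaly decays as exp(−t/τ) with τ = M/F = 1.149/0.5626 = 2.042 yr.
exp(−t/τ) = 0.12 ⇒ t = −τ ln(0.12) = 2.042 × 2.120 = 4.330 yr.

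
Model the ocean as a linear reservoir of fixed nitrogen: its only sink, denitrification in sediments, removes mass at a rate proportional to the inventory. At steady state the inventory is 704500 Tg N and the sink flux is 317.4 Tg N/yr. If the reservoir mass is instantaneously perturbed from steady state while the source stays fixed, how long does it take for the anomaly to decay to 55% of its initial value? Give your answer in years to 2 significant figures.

For a linear reservoir the anomaly decays as exp(−t/τ) with τ = M/F = 704500/317.4 = 2220 yr.
exp(−t/τ) = 0.55 ⇒ t = −τ ln(0.55) = 2220 × 0.5978 = 1327 yr.

1300 yr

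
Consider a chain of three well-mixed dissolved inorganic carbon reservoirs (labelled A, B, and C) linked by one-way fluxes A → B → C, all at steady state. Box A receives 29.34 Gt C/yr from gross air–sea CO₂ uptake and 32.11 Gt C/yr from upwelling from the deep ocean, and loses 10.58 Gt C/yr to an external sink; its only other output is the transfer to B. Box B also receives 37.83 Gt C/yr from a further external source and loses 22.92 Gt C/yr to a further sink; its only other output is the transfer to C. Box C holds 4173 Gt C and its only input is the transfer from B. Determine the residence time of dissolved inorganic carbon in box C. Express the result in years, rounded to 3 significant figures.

63.4 yr

Box A: F(A→B) = (29.34 + 32.11) − 10.58 = 50.870 Gt C/yr.
Box B: F(B→C) = (50.870 + 37.83) − 22.92 = 65.780 Gt C/yr.
Box C throughput = its input = 65.780 Gt C/yr; τ = 4173 / 65.780 = 63.44 yr.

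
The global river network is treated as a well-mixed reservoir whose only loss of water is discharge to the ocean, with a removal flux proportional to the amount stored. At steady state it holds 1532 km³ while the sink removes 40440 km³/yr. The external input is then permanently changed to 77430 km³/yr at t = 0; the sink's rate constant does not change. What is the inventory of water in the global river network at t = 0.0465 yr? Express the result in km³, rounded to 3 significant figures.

2520 km³

Residence time τ = M₀/F₀ = 0.03788 yr. The eventual steady state is M_∞ = M₀·(F₁/F₀) = 1532 × 77430/40440 = 2933.3 km³.
The anomaly ΔM(t) = M(t) − M_∞ decays as ΔM₀·e^(−t/τ) with ΔM₀ = 1532 − 2933.3 = −1401 km³.
At t = 0.0465 yr, e^(−t/τ) = e^(−1.227) = 0.2930, so ΔM = −410.6 km³ and M = 2933.3 − 410.6 = 2522.7 km³.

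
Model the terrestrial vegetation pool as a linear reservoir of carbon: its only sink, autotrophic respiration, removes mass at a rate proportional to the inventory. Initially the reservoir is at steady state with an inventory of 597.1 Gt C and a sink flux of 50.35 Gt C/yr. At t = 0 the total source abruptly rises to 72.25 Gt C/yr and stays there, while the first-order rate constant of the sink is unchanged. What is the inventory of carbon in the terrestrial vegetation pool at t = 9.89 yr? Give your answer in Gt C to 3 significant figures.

744 Gt C

τ = M₀/F₀ = 597.1/50.35 = 11.86 yr; rate constant k = 1/τ.
New steady state M_∞ = F₁/k = F₁·τ = 72.25 × 11.86 = 856.81 Gt C.
M(t) = M_∞ + (M₀ − M_∞)·e^(−t/τ); t/τ = 9.89/11.86 = 0.8340, so e^(−t/τ) = 0.4343.
M(t) = 856.81 − 259.7 × 0.4343 = 744.01 Gt C.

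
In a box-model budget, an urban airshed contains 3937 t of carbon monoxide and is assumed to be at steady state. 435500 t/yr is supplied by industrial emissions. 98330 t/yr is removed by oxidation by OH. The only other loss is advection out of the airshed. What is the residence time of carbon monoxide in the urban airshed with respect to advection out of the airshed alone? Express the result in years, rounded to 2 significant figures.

0.012 yr

At steady state ΣF_in = ΣF_out.
ΣF_in = 435500 t/yr.
Advection out of the airshed flux = ΣF_in − (98330) = 435500 − 98330 = 337200 t/yr.
τ = M / F = 3937 / 337200 = 0.01168 yr.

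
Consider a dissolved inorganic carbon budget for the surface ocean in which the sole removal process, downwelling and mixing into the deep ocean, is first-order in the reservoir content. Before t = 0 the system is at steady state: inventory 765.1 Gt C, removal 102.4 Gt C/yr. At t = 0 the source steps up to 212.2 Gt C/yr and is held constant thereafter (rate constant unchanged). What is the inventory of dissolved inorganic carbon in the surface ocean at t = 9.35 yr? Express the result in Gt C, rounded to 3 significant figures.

τ = M₀/F₀ = 765.1/102.4 = 7.472 yr; rate constant k = 1/τ.
New steady state M_∞ = F₁/k = F₁·τ = 212.2 × 7.472 = 1585.5 Gt C.
M(t) = M_∞ + (M₀ − M_∞)·e^(−t/τ); t/τ = 9.35/7.472 = 1.251, so e^(−t/τ) = 0.2861.
M(t) = 1585.5 − 820.4 × 0.2861 = 1350.8 Gt C.

1350 Gt C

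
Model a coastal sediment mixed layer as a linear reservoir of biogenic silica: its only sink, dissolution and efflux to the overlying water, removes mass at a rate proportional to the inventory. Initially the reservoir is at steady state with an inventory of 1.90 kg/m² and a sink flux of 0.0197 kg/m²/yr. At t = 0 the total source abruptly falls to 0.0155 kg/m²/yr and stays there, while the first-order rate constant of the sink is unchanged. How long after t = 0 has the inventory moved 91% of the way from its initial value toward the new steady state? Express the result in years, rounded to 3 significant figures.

τ = M₀/F₀ = 1.90/0.0197 = 96.45 yr.
The remaining gap fraction is e^(−t/τ); 91% covered ⇒ e^(−t/τ) = 0.0900.
t = −τ ln(0.0900) = 96.45 × 2.408 = 232.2 yr.

232 yr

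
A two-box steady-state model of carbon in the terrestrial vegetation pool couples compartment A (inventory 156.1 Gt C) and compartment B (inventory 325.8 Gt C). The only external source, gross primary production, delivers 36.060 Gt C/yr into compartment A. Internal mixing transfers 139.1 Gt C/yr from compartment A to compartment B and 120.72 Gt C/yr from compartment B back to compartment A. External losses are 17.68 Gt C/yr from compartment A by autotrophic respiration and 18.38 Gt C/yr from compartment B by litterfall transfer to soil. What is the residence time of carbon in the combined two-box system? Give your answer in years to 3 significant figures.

13.4 yr

For the system as a whole, the A↔B exchange is internal and contributes nothing to the throughput; only the external sinks remove mass.
M_total = 156.1 + 325.8 = 481.90 Gt C.
ΣF_external_out = 17.68 + 18.38 = 36.060 Gt C/yr.
τ = M_total / ΣF_ext = 481.90 / 36.060 = 13.36 yr.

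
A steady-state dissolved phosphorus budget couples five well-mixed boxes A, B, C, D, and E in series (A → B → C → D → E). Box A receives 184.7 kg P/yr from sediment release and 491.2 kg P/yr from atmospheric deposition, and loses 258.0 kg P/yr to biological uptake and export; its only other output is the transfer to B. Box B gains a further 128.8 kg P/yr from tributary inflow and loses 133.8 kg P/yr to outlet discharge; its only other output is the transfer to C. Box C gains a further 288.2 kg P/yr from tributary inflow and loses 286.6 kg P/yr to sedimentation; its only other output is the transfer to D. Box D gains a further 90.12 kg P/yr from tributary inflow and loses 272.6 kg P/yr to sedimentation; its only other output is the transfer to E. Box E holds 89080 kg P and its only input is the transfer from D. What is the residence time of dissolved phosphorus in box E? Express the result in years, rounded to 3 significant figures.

Box A: F(A→B) = (184.7 + 491.2) − 258.0 = 417.90 kg P/yr.
Box B: F(B→C) = (417.90 + 128.8) − 133.8 = 412.90 kg P/yr.
Box C: F(C→D) = (412.90 + 288.2) − 286.6 = 414.50 kg P/yr.
Box D: F(D→E) = (414.50 + 90.12) − 272.6 = 232.02 kg P/yr.
Box E throughput = its input = 232.02 kg P/yr; τ = 89080 / 232.02 = 383.9 yr.

384 yr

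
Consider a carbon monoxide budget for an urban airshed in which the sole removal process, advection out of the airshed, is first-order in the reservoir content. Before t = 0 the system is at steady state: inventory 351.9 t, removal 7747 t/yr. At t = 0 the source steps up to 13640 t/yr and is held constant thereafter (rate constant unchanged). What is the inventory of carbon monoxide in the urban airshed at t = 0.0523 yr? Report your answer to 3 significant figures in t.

535 t

Residence time τ = M₀/F₀ = 0.04542 yr. The eventual steady state is M_∞ = M₀·(F₁/F₀) = 351.9 × 13640/7747 = 619.58 t.
The anomaly ΔM(t) = M(t) − M_∞ decays as ΔM₀·e^(−t/τ) with ΔM₀ = 351.9 − 619.58 = −267.7 t.
At t = 0.0523 yr, e^(−t/τ) = e^(−1.151) = 0.3162, so ΔM = −84.64 t and M = 619.58 − 84.64 = 534.94 t.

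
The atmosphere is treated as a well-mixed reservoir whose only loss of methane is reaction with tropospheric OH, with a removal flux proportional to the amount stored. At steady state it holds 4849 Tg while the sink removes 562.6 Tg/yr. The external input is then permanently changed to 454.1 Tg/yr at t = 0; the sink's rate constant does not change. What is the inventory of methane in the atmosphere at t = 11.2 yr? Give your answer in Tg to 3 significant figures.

Residence time τ = M₀/F₀ = 8.619 yr. The eventual steady state is M_∞ = M₀·(F₁/F₀) = 4849 × 454.1/562.6 = 3913.8 Tg.
The anomaly ΔM(t) = M(t) − M_∞ decays as ΔM₀·e^(−t/τ) with ΔM₀ = 4849 − 3913.8 = 935.2 Tg.
At t = 11.2 yr, e^(−t/τ) = e^(−1.299) = 0.2727, so ΔM = 255.0 Tg and M = 3913.8 + 255.0 = 4168.8 Tg.

4170 Tg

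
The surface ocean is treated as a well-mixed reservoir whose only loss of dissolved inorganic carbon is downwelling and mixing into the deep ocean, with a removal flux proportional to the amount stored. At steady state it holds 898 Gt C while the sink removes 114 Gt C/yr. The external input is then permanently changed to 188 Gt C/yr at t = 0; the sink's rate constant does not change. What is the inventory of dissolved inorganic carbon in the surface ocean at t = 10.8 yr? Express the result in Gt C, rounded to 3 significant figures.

The sink rate constant is k = F₀/M₀ = 114/898 = 0.1269 yr⁻¹.
Solving dM/dt = F₁ − kM with M(0) = M₀ gives M(t) = F₁/k + (M₀ − F₁/k)·e^(−kt).
F₁/k = 188/0.1269 = 1480.9 Gt C; kt = 0.1269 × 10.8 = 1.371, e^(−kt) = 0.2538.
M(10.8) = 1480.9 + (898 − 1480.9) × 0.2538 = 1480.9 − 148.0 = 1332.9 Gt C.

1330 Gt C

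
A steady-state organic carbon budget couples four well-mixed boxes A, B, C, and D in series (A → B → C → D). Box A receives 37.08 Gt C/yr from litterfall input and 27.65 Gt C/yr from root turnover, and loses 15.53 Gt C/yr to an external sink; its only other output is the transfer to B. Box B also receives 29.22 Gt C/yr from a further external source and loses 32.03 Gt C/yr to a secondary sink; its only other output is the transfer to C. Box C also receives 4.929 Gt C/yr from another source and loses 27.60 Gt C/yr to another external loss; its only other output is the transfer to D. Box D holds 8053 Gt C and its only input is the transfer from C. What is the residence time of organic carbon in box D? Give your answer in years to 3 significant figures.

Box A: F(A→B) = (37.08 + 27.65) − 15.53 = 49.200 Gt C/yr.
Box B: F(B→C) = (49.200 + 29.22) − 32.03 = 46.390 Gt C/yr.
Box C: F(C→D) = (46.390 + 4.929) − 27.60 = 23.719 Gt C/yr.
Box D throughput = its input = 23.719 Gt C/yr; τ = 8053 / 23.719 = 339.5 yr.

340 yr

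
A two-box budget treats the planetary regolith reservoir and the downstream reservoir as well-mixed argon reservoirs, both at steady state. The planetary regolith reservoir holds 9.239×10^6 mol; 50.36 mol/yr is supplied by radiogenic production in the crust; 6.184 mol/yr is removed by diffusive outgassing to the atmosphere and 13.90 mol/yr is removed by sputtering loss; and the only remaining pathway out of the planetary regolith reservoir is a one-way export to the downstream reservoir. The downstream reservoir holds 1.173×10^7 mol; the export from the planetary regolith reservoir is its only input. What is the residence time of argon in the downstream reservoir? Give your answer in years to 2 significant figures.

Balance the planetary regolith reservoir: ΣF_in = 50.360 mol/yr.
Export to the downstream reservoir = ΣF_in − (6.184 + 13.90) = 30.276 mol/yr.
At steady state the output of the downstream reservoir equals its input, 30.276 mol/yr.
τ = M / F = 1.173×10^7 / 30.276 = 387400 yr.

390000 yr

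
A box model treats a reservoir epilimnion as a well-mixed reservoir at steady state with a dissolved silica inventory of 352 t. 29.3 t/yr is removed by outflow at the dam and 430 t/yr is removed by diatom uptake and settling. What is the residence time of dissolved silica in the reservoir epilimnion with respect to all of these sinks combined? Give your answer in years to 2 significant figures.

Total removal flux = 29.3 + 430 = 459.30 t/yr.
τ = M / ΣF_out = 352 / 459.30 = 0.7664 yr.

0.77 yr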